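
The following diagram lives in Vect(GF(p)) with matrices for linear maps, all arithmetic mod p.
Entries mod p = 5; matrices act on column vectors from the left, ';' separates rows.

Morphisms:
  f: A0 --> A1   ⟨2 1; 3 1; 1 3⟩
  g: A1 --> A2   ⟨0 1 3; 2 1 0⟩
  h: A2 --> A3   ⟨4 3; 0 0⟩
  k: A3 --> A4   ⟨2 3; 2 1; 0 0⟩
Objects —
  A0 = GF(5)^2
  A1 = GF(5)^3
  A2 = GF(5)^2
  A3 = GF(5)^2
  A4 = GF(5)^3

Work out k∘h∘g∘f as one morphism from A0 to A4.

Answer: ⟨0 3; 0 3; 0 0⟩

Derivation:
  e0=⟨1,0⟩ f-->⟨2,3,1⟩ g-->⟨1,2⟩ h-->⟨0,0⟩ k-->⟨0,0,0⟩
  e1=⟨0,1⟩ f-->⟨1,1,3⟩ g-->⟨0,3⟩ h-->⟨4,0⟩ k-->⟨3,3,0⟩
composite: ⟨0 3; 0 3; 0 0⟩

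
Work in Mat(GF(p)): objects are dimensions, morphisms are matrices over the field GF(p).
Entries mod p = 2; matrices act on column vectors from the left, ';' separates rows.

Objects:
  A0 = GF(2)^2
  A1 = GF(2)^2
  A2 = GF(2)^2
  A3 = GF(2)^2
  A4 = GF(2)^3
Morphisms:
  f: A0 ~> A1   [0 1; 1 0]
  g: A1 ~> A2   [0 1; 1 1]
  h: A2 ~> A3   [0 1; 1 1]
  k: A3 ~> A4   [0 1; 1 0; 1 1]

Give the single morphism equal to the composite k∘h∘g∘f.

  e0=[1,0] f~>[0,1] g~>[1,1] h~>[1,0] k~>[0,1,1]
  e1=[0,1] f~>[1,0] g~>[0,1] h~>[1,1] k~>[1,1,0]
composite: [0 1; 1 1; 1 0]

Answer: [0 1; 1 1; 1 0]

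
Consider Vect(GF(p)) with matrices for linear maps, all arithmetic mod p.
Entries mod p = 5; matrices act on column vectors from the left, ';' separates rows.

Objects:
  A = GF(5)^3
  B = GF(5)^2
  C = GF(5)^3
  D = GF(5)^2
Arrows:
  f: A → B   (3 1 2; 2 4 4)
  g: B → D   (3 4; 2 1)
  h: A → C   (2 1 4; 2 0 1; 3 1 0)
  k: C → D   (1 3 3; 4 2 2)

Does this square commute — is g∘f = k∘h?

Answer: COMMUTES

Work:
1) trace f;g:
  e0=⟨1,0,0⟩ f→⟨3,2⟩ g→⟨2,3⟩
  e1=⟨0,1,0⟩ f→⟨1,4⟩ g→⟨4,1⟩
  e2=⟨0,0,1⟩ f→⟨2,4⟩ g→⟨2,3⟩
  ⟦path⟧₁ = (2 4 2; 3 1 3)
2) trace h;k:
  e0=⟨1,0,0⟩ h→⟨2,2,3⟩ k→⟨2,3⟩
  e1=⟨0,1,0⟩ h→⟨1,0,1⟩ k→⟨4,1⟩
  e2=⟨0,0,1⟩ h→⟨4,1,0⟩ k→⟨2,3⟩
  ⟦path⟧₂ = (2 4 2; 3 1 3)
Equal? YES — commutes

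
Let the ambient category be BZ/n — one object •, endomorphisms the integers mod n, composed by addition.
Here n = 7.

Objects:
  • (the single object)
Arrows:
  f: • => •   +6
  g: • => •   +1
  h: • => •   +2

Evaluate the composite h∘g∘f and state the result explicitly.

Answer: +2

Derivation:
  0 +6≡6 +1≡0 +2≡2  (mod 7)
result: +2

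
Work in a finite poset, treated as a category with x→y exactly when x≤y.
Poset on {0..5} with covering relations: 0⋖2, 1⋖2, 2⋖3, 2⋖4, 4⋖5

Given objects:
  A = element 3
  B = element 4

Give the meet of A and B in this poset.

Lower bounds of A=3 and B=4: {0,1,2}
  0 ⊑ 2
  1 ⊑ 2
  2 ⊑ 2
glb = 2

Answer: A∧B = 2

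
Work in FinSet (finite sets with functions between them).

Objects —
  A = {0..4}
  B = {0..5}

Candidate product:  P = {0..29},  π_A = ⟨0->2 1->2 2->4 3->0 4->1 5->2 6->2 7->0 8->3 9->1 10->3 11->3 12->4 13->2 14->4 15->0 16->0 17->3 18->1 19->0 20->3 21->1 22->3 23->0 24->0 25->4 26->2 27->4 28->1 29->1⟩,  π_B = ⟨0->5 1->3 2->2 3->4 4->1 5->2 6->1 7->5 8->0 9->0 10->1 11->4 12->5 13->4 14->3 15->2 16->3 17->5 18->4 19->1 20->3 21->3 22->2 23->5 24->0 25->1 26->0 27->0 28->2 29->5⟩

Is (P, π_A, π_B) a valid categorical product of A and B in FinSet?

Answer: NOT A VALID PRODUCT — duplicate pair at indices 23,7

Trace:
|A|·|B| = 5·6 = 30;  |P| = 30
Check the pairing map k ↦ (π_A(k), π_B(k)):
  0 -> (2,5)
  1 -> (2,3)
  2 -> (4,2)
  3 -> (0,4)
  4 -> (1,1)
  5 -> (2,2)
  6 -> (2,1)
  7 -> (0,5)
  8 -> (3,0)
  9 -> (1,0)
  10 -> (3,1)
  11 -> (3,4)
  12 -> (4,5)
  13 -> (2,4)
  14 -> (4,3)
  15 -> (0,2)
  16 -> (0,3)
  17 -> (3,5)
  18 -> (1,4)
  19 -> (0,1)
  20 -> (3,3)
  21 -> (1,3)
  22 -> (3,2)
  23 -> (0,5)  ✗ repeats pair of k=7
  24 -> (0,0)
  25 -> (4,1)
  26 -> (2,0)
  27 -> (4,0)
  28 -> (1,2)
  29 -> (1,5)
distinct pairs in image: 29 / 30 needed
  → (0,5) hit at k=7 and k=23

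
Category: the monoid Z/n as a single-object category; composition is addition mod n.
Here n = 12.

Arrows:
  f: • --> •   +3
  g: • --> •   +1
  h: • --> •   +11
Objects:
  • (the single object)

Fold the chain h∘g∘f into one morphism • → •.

  0 +3≡3 +1≡4 +11≡3  (mod 12)
result: +3

Answer: +3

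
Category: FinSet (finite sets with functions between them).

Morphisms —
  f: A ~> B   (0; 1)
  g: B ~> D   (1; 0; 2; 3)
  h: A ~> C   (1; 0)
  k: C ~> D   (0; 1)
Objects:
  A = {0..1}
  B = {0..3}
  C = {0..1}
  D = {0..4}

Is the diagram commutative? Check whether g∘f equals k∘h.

Answer: COMMUTES

Derivation:
Path 1 = f;g:
  0 f~>0 g~>1
  1 f~>1 g~>0
  result₁ = (1; 0)
Path 2 = h;k:
  0 h~>1 k~>1
  1 h~>0 k~>0
  result₂ = (1; 0)
Equal? YES — commutes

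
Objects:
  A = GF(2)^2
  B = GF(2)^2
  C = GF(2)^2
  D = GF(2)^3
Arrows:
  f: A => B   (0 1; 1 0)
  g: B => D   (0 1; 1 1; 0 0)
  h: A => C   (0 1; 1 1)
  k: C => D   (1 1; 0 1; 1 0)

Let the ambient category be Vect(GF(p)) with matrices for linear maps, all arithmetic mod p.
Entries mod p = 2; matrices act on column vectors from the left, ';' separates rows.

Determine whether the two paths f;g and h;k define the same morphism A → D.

Path 1 = f;g:
  e0=⟨1,0⟩ f=>⟨0,1⟩ g=>⟨1,1,0⟩
  e1=⟨0,1⟩ f=>⟨1,0⟩ g=>⟨0,1,0⟩
  result₁ = (1 0; 1 1; 0 0)
Path 2 = h;k:
  e0=⟨1,0⟩ h=>⟨0,1⟩ k=>⟨1,1,0⟩
  e1=⟨0,1⟩ h=>⟨1,1⟩ k=>⟨0,1,1⟩
  result₂ = (1 0; 1 1; 0 1)
Equal? NO — does not commute

Answer: DOES NOT COMMUTE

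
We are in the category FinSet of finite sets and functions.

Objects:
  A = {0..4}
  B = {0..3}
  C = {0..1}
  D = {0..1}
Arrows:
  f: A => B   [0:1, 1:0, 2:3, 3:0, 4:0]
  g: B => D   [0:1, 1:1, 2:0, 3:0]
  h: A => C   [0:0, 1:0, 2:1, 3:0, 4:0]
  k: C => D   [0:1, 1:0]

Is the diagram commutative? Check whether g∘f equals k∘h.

Along f;g (path 1):
  0 f=>1 g=>1
  1 f=>0 g=>1
  2 f=>3 g=>0
  3 f=>0 g=>1
  4 f=>0 g=>1
  composite₁ = [0:1, 1:1, 2:0, 3:1, 4:1]
Along h;k (path 2):
  0 h=>0 k=>1
  1 h=>0 k=>1
  2 h=>1 k=>0
  3 h=>0 k=>1
  4 h=>0 k=>1
  composite₂ = [0:1, 1:1, 2:0, 3:1, 4:1]
Equal? YES — commutes

Answer: COMMUTES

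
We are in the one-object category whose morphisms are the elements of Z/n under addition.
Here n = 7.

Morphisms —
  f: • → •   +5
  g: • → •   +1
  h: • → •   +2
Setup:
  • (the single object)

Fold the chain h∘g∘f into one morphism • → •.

  0 +5≡5 +1≡6 +2≡1  (mod 7)
result: +1

Answer: +1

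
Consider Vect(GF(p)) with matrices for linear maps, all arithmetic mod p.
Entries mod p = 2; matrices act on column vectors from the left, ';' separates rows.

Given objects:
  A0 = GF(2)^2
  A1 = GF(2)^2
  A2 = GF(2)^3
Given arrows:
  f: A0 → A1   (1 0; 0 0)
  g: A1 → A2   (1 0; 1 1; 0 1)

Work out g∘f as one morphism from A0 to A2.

  e0=[1,0] f→[1,0] g→[1,1,0]
  e1=[0,1] f→[0,0] g→[0,0,0]
composite: (1 0; 1 0; 0 0)

Answer: (1 0; 1 0; 0 0)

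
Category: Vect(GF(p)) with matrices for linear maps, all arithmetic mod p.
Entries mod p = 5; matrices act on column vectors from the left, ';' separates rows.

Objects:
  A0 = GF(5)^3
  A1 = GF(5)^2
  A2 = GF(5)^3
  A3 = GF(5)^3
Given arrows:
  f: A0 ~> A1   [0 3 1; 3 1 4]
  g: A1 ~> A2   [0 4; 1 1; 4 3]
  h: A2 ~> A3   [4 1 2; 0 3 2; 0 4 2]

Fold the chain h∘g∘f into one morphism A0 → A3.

Answer: [4 0 1; 2 2 2; 0 1 2]

Trace:
  e0=⟨1,0,0⟩ f~>⟨0,3⟩ g~>⟨2,3,4⟩ h~>⟨4,2,0⟩
  e1=⟨0,1,0⟩ f~>⟨3,1⟩ g~>⟨4,4,0⟩ h~>⟨0,2,1⟩
  e2=⟨0,0,1⟩ f~>⟨1,4⟩ g~>⟨1,0,1⟩ h~>⟨1,2,2⟩
⟦path⟧: [4 0 1; 2 2 2; 0 1 2]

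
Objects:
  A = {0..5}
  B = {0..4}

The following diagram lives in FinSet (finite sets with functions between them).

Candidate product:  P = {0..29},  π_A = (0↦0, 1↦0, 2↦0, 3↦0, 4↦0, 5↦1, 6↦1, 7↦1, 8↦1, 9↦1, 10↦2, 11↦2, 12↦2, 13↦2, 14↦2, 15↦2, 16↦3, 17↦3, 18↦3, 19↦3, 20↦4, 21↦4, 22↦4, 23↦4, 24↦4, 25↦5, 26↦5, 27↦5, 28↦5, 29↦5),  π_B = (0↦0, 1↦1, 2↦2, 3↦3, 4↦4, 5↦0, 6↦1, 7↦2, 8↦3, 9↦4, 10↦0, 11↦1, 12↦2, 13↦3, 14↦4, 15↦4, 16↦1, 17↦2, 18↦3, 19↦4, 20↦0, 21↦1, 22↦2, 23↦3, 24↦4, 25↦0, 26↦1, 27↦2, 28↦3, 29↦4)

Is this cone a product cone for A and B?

Answer: NOT A VALID PRODUCT — duplicate pair at indices 14,15

Trace:
|A|·|B| = 6·5 = 30;  |P| = 30
Check the pairing map k ↦ (π_A(k), π_B(k)):
  0 ↦ (0,0)
  1 ↦ (0,1)
  2 ↦ (0,2)
  3 ↦ (0,3)
  4 ↦ (0,4)
  5 ↦ (1,0)
  6 ↦ (1,1)
  7 ↦ (1,2)
  8 ↦ (1,3)
  9 ↦ (1,4)
  10 ↦ (2,0)
  11 ↦ (2,1)
  12 ↦ (2,2)
  13 ↦ (2,3)
  14 ↦ (2,4)
  15 ↦ (2,4)  ✗ repeats pair of k=14
  16 ↦ (3,1)
  17 ↦ (3,2)
  18 ↦ (3,3)
  19 ↦ (3,4)
  20 ↦ (4,0)
  21 ↦ (4,1)
  22 ↦ (4,2)
  23 ↦ (4,3)
  24 ↦ (4,4)
  25 ↦ (5,0)
  26 ↦ (5,1)
  27 ↦ (5,2)
  28 ↦ (5,3)
  29 ↦ (5,4)
distinct pairs in image: 29 / 30 needed
  → (2,4) hit at k=14 and k=15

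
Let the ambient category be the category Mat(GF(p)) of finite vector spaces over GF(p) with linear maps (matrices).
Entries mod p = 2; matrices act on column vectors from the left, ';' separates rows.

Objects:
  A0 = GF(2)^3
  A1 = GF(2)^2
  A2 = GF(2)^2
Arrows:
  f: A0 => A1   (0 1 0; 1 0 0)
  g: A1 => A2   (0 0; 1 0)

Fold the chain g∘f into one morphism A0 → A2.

Answer: (0 0 0; 0 1 0)

Derivation:
  e0=(1,0,0) f=>(0,1) g=>(0,0)
  e1=(0,1,0) f=>(1,0) g=>(0,1)
  e2=(0,0,1) f=>(0,0) g=>(0,0)
⟦path⟧: (0 0 0; 0 1 0)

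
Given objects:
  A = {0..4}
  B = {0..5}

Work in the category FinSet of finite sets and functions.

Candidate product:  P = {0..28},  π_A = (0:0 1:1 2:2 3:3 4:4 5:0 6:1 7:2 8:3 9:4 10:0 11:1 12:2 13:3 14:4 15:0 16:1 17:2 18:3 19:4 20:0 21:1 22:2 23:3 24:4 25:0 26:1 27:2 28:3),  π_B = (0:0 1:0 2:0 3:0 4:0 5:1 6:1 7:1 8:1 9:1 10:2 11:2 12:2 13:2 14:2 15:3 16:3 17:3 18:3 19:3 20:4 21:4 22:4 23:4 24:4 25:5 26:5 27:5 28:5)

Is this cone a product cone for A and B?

Answer: NOT A VALID PRODUCT — |P|=29 ≠ |A|·|B|=30

Work:
|A|·|B| = 5·6 = 30;  |P| = 29
  → cardinalities differ; no bijection possible.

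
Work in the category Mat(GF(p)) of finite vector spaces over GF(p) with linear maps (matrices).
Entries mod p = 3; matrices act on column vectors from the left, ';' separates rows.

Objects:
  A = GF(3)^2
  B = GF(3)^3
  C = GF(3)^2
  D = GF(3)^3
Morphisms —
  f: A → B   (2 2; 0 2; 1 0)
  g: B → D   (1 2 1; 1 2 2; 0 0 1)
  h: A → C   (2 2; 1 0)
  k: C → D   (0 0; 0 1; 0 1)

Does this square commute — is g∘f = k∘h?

Answer: COMMUTES

Work:
1) trace f;g:
  e0=(1,0) f→(2,0,1) g→(0,1,1)
  e1=(0,1) f→(2,2,0) g→(0,0,0)
  composite₁ = (0 0; 1 0; 1 0)
2) trace h;k:
  e0=(1,0) h→(2,1) k→(0,1,1)
  e1=(0,1) h→(2,0) k→(0,0,0)
  composite₂ = (0 0; 1 0; 1 0)
Equal? YES — commutes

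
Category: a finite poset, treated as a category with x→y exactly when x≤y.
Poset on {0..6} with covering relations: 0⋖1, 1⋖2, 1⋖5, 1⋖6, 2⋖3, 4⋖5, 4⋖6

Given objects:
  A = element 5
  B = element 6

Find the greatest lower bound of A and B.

Lower bounds of A=5 and B=6: {0,1,4}
  maximal lower bounds 1 and 4 are incomparable: neither 1≤4 nor 4≤1
→ no greatest lower bound exists

Answer: NO MEET EXISTS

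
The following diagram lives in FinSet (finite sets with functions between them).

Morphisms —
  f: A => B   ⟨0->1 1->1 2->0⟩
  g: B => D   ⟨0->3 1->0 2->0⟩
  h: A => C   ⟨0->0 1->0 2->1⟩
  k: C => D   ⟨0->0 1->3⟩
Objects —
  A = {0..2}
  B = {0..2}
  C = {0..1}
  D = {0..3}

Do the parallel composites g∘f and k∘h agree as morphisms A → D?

1) trace f;g:
  0 f=>1 g=>0
  1 f=>1 g=>0
  2 f=>0 g=>3
  composite₁ = ⟨0->0 1->0 2->3⟩
2) trace h;k:
  0 h=>0 k=>0
  1 h=>0 k=>0
  2 h=>1 k=>3
  composite₂ = ⟨0->0 1->0 2->3⟩
Equal? YES — commutes

Answer: COMMUTES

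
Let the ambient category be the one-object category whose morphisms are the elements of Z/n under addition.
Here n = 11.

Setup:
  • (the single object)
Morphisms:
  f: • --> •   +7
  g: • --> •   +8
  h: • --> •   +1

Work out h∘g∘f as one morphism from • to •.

  0 +7≡7 +8≡4 +1≡5  (mod 11)
⟦path⟧: +5

Answer: +5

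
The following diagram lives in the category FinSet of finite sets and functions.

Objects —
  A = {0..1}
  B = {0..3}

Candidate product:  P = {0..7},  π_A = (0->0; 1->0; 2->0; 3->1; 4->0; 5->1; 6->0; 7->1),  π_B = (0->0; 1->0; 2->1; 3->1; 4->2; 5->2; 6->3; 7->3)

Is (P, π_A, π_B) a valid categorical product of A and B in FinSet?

|A|·|B| = 2·4 = 8;  |P| = 8
Check the pairing map k ↦ (π_A(k), π_B(k)):
  0 -> (0,0)
  1 -> (0,0)  ✗ repeats pair of k=0
  2 -> (0,1)
  3 -> (1,1)
  4 -> (0,2)
  5 -> (1,2)
  6 -> (0,3)
  7 -> (1,3)
distinct pairs in image: 7 / 8 needed
  → (0,0) hit at k=0 and k=1

Answer: NOT A VALID PRODUCT — duplicate pair at indices 0,1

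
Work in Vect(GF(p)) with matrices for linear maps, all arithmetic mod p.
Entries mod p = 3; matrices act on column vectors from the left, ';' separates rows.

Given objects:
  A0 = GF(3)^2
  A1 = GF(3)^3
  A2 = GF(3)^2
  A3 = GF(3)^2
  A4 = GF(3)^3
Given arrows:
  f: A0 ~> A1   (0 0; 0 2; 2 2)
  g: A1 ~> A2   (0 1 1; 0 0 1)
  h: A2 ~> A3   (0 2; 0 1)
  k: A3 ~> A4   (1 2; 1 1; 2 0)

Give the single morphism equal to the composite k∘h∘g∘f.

  e0=[1,0] f~>[0,0,2] g~>[2,2] h~>[1,2] k~>[2,0,2]
  e1=[0,1] f~>[0,2,2] g~>[1,2] h~>[1,2] k~>[2,0,2]
⟦path⟧: (2 2; 0 0; 2 2)

Answer: (2 2; 0 0; 2 2)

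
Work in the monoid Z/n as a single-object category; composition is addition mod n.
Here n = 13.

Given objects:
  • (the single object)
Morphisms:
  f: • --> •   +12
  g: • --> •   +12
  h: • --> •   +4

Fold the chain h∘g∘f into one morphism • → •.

Answer: +2

Trace:
  0 +12≡12 +12≡11 +4≡2  (mod 13)
⟦path⟧: +2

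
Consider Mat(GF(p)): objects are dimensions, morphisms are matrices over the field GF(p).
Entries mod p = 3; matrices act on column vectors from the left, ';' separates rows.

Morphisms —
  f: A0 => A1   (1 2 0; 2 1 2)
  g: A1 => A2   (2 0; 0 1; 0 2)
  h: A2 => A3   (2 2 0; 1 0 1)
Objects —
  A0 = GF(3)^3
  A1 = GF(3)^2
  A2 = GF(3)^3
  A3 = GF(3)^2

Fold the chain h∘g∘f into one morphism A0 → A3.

Answer: (2 1 1; 0 0 1)

Derivation:
  e0=[1,0,0] f=>[1,2] g=>[2,2,1] h=>[2,0]
  e1=[0,1,0] f=>[2,1] g=>[1,1,2] h=>[1,0]
  e2=[0,0,1] f=>[0,2] g=>[0,2,1] h=>[1,1]
composite: (2 1 1; 0 0 1)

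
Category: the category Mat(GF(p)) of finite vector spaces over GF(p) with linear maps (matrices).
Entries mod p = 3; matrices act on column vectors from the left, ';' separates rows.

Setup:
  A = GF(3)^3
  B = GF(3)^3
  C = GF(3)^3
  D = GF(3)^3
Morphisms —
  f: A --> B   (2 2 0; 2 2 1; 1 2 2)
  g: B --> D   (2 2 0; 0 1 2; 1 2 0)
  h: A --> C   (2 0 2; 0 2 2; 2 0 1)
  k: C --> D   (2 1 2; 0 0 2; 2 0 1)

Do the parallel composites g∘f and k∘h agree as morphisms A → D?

Answer: COMMUTES

Work:
Along f;g (path 1):
  e0=(1,0,0) f-->(2,2,1) g-->(2,1,0)
  e1=(0,1,0) f-->(2,2,2) g-->(2,0,0)
  e2=(0,0,1) f-->(0,1,2) g-->(2,2,2)
  composite₁ = (2 2 2; 1 0 2; 0 0 2)
Along h;k (path 2):
  e0=(1,0,0) h-->(2,0,2) k-->(2,1,0)
  e1=(0,1,0) h-->(0,2,0) k-->(2,0,0)
  e2=(0,0,1) h-->(2,2,1) k-->(2,2,2)
  composite₂ = (2 2 2; 1 0 2; 0 0 2)
Equal? same morphism ✓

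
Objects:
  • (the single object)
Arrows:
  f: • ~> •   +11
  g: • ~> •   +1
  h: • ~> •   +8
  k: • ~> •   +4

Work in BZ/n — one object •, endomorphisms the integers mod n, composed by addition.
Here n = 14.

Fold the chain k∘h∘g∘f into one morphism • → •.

Answer: +10

Work:
  0 +11≡11 +1≡12 +8≡6 +4≡10  (mod 14)
result: +10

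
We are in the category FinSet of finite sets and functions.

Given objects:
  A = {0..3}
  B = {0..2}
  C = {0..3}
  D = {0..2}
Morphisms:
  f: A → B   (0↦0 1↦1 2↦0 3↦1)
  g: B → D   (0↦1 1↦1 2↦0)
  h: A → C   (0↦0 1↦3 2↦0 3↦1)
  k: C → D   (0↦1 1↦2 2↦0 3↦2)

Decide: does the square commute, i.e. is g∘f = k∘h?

Path 1 = f;g:
  0 f→0 g→1
  1 f→1 g→1
  2 f→0 g→1
  3 f→1 g→1
  composite₁ = (0↦1 1↦1 2↦1 3↦1)
Path 2 = h;k:
  0 h→0 k→1
  1 h→3 k→2
  2 h→0 k→1
  3 h→1 k→2
  composite₂ = (0↦1 1↦2 2↦1 3↦2)
Equal? NO — does not commute

Answer: DOES NOT COMMUTE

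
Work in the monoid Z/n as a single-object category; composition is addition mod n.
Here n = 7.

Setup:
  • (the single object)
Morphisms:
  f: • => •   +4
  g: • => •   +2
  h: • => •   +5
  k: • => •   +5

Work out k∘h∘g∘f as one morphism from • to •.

Answer: +2

Work:
  0 +4≡4 +2≡6 +5≡4 +5≡2  (mod 7)
composite: +2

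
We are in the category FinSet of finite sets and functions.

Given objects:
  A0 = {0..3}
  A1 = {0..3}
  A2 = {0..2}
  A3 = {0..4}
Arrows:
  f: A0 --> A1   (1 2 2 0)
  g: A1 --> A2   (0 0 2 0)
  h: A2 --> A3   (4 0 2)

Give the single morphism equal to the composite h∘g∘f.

Answer: (4 2 2 4)

Work:
  0 f-->1 g-->0 h-->4
  1 f-->2 g-->2 h-->2
  2 f-->2 g-->2 h-->2
  3 f-->0 g-->0 h-->4
⟦path⟧: (4 2 2 4)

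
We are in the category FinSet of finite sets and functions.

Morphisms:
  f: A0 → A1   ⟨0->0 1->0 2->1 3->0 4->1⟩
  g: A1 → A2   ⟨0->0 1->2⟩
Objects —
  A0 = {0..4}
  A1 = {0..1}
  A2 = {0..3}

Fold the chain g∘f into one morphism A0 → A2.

  0 f→0 g→0
  1 f→0 g→0
  2 f→1 g→2
  3 f→0 g→0
  4 f→1 g→2
result: ⟨0->0 1->0 2->2 3->0 4->2⟩

Answer: ⟨0->0 1->0 2->2 3->0 4->2⟩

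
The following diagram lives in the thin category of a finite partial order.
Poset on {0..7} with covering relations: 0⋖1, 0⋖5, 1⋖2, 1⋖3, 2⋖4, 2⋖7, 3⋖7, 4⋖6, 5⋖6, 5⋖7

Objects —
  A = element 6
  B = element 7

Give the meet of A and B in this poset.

{x : x<=A ∧ x<=B} = {0,1,2,5}  (A=6, B=7)
  maximal lower bounds 2 and 5 are incomparable: neither 2<=5 nor 5<=2
→ no greatest lower bound exists

Answer: NO MEET EXISTS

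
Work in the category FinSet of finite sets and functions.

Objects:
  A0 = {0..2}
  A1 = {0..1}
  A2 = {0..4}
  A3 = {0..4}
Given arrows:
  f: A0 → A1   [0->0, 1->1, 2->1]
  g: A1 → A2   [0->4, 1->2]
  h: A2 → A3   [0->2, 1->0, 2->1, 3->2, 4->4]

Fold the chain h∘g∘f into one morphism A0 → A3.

  0 f→0 g→4 h→4
  1 f→1 g→2 h→1
  2 f→1 g→2 h→1
⟦path⟧: [0->4, 1->1, 2->1]

Answer: [0->4, 1->1, 2->1]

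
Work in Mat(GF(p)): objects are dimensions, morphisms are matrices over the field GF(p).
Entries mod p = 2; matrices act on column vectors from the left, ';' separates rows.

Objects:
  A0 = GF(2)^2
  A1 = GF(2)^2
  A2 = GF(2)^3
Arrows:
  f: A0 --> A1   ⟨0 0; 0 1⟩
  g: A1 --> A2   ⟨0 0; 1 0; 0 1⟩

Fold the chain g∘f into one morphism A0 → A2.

Answer: ⟨0 0; 0 0; 0 1⟩

Derivation:
  e0=(1,0) f-->(0,0) g-->(0,0,0)
  e1=(0,1) f-->(0,1) g-->(0,0,1)
⟦path⟧: ⟨0 0; 0 0; 0 1⟩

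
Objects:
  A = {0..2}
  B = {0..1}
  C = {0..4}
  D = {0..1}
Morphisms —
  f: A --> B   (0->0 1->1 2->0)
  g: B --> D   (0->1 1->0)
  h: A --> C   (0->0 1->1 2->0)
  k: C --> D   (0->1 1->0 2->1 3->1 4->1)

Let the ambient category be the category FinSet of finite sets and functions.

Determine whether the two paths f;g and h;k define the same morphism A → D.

Path 1 = f;g:
  0 f-->0 g-->1
  1 f-->1 g-->0
  2 f-->0 g-->1
  result₁ = (0->1 1->0 2->1)
Path 2 = h;k:
  0 h-->0 k-->1
  1 h-->1 k-->0
  2 h-->0 k-->1
  result₂ = (0->1 1->0 2->1)
Equal? same morphism ✓

Answer: COMMUTES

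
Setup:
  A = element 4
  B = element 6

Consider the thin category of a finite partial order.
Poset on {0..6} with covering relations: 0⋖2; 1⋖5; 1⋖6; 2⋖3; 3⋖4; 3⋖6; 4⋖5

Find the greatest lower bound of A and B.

Lower bounds of A=4 and B=6: {0,2,3}
  0 ⊑ 3
  2 ⊑ 3
  3 ⊑ 3
glb = 3

Answer: A∧B = 3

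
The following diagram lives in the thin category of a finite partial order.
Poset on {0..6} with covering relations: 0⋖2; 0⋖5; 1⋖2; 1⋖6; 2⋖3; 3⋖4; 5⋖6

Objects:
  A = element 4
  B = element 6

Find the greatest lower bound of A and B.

Answer: NO MEET EXISTS

Trace:
{x : x<=A ∧ x<=B} = {0,1}  (A=4, B=6)
  maximal lower bounds 0 and 1 are incomparable: neither 0<=1 nor 1<=0
→ no greatest lower bound exists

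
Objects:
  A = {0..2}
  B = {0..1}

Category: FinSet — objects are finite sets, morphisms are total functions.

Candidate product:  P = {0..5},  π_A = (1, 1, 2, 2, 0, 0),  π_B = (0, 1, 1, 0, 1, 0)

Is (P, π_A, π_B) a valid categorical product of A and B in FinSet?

|A|·|B| = 3·2 = 6;  |P| = 6
Check the pairing map k ↦ (π_A(k), π_B(k)):
  0 -> (1,0)
  1 -> (1,1)
  2 -> (2,1)
  3 -> (2,0)
  4 -> (0,1)
  5 -> (0,0)
distinct pairs in image: 6 / 6 needed
  → bijection onto A×B; projections well-typed.

Answer: VALID PRODUCT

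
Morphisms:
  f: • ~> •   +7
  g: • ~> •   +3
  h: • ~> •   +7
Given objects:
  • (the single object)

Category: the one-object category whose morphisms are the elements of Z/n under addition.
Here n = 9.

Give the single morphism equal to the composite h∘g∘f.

  0 +7≡7 +3≡1 +7≡8  (mod 9)
composite: +8

Answer: +8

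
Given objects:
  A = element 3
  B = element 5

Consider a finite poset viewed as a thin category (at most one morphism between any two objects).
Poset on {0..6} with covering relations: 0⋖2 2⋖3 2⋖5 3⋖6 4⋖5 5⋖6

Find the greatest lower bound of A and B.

Common predecessors of 3,5: {0,2}
  0 <= 2
  2 <= 2
glb = 2

Answer: A∧B = 2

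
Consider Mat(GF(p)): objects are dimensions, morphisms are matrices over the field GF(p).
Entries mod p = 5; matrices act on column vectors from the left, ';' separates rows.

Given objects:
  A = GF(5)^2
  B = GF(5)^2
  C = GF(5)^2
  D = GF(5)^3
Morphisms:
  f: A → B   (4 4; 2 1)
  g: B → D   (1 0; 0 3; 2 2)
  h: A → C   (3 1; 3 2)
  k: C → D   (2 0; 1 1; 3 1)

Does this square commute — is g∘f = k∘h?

Answer: DOES NOT COMMUTE

Work:
Along f;g (path 1):
  e0=[1,0] f→[4,2] g→[4,1,2]
  e1=[0,1] f→[4,1] g→[4,3,0]
  result₁ = (4 4; 1 3; 2 0)
Along h;k (path 2):
  e0=[1,0] h→[3,3] k→[1,1,2]
  e1=[0,1] h→[1,2] k→[2,3,0]
  result₂ = (1 2; 1 3; 2 0)
Equal? differ; not commutative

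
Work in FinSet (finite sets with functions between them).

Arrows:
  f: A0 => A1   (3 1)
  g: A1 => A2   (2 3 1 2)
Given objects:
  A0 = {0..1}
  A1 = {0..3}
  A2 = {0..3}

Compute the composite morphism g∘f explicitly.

  0 f=>3 g=>2
  1 f=>1 g=>3
result: (2 3)

Answer: (2 3)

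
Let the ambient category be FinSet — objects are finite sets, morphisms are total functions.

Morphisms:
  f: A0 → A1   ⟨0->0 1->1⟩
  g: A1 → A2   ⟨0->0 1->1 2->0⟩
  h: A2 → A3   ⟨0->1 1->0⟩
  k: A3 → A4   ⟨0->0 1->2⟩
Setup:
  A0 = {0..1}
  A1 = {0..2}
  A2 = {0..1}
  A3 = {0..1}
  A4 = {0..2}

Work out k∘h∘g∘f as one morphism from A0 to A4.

  0 f→0 g→0 h→1 k→2
  1 f→1 g→1 h→0 k→0
result: ⟨0->2 1->0⟩

Answer: ⟨0->2 1->0⟩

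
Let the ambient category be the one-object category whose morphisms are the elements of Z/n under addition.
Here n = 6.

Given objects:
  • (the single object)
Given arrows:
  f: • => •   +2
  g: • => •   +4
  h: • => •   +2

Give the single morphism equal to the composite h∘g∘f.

Answer: +2

Derivation:
  0 +2≡2 +4≡0 +2≡2  (mod 6)
composite: +2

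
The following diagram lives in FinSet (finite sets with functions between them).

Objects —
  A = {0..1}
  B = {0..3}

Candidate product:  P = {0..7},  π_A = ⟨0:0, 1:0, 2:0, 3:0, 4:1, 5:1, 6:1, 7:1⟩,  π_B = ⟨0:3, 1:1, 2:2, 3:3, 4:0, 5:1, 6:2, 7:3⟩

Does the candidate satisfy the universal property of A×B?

|A|·|B| = 2·4 = 8;  |P| = 8
Check the pairing map k ↦ (π_A(k), π_B(k)):
  0 : (0,3)
  1 : (0,1)
  2 : (0,2)
  3 : (0,3)  ✗ repeats pair of k=0
  4 : (1,0)
  5 : (1,1)
  6 : (1,2)
  7 : (1,3)
distinct pairs in image: 7 / 8 needed
  → (0,3) hit at k=0 and k=3

Answer: NOT A VALID PRODUCT — duplicate pair at indices 3,0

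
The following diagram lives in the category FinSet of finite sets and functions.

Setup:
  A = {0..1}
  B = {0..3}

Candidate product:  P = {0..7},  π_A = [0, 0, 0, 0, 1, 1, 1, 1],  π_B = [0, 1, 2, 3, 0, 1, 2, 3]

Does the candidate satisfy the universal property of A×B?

Answer: VALID PRODUCT

Work:
|A|·|B| = 2·4 = 8;  |P| = 8
Check the pairing map k ↦ (π_A(k), π_B(k)):
  0 ↦ (0,0)
  1 ↦ (0,1)
  2 ↦ (0,2)
  3 ↦ (0,3)
  4 ↦ (1,0)
  5 ↦ (1,1)
  6 ↦ (1,2)
  7 ↦ (1,3)
distinct pairs in image: 8 / 8 needed
  → bijection onto A×B; projections well-typed.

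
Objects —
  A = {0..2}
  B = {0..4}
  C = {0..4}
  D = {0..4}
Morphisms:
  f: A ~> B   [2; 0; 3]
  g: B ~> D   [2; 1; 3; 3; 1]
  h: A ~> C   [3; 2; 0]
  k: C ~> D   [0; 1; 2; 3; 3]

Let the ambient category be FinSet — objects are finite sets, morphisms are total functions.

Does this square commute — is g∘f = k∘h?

Along f;g (path 1):
  0 f~>2 g~>3
  1 f~>0 g~>2
  2 f~>3 g~>3
  ⟦path⟧₁ = [3; 2; 3]
Along h;k (path 2):
  0 h~>3 k~>3
  1 h~>2 k~>2
  2 h~>0 k~>0
  ⟦path⟧₂ = [3; 2; 0]
Equal? differ; not commutative

Answer: DOES NOT COMMUTE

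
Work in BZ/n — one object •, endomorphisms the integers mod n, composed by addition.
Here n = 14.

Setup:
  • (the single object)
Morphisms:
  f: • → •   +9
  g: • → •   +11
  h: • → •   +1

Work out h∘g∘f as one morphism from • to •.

Answer: +7

Work:
  0 +9≡9 +11≡6 +1≡7  (mod 14)
composite: +7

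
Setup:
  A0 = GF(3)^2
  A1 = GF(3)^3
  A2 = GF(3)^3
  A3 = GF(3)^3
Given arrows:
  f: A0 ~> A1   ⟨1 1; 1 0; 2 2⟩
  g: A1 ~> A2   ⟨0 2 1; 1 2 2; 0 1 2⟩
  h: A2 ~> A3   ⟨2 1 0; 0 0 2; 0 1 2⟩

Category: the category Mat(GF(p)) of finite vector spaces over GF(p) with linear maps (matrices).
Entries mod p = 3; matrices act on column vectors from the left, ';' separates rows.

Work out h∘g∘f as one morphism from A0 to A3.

Answer: ⟨0 0; 1 2; 2 1⟩

Trace:
  e0=⟨1,0⟩ f~>⟨1,1,2⟩ g~>⟨1,1,2⟩ h~>⟨0,1,2⟩
  e1=⟨0,1⟩ f~>⟨1,0,2⟩ g~>⟨2,2,1⟩ h~>⟨0,2,1⟩
composite: ⟨0 0; 1 2; 2 1⟩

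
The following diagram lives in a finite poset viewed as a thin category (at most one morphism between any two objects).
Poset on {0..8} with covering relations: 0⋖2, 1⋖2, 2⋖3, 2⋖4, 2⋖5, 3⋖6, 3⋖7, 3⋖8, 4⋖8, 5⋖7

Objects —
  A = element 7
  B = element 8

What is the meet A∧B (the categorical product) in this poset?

Answer: A∧B = 3

Work:
Lower bounds of A=7 and B=8: {0,1,2,3}
  0 ⊑ 3
  1 ⊑ 3
  2 ⊑ 3
  3 ⊑ 3
glb = 3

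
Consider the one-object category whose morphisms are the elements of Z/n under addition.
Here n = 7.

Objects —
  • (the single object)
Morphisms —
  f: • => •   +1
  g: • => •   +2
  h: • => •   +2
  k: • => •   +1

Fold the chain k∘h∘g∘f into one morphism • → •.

Answer: +6

Trace:
  0 +1≡1 +2≡3 +2≡5 +1≡6  (mod 7)
result: +6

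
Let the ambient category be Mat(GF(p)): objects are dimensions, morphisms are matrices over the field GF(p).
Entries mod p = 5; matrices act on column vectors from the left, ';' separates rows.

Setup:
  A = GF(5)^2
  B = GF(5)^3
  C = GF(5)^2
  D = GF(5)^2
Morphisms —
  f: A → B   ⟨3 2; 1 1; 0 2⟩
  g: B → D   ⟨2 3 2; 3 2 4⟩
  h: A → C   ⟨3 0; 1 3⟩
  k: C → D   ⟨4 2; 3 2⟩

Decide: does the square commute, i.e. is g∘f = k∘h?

Answer: COMMUTES

Derivation:
1) trace f;g:
  e0=[1,0] f→[3,1,0] g→[4,1]
  e1=[0,1] f→[2,1,2] g→[1,1]
  ⟦path⟧₁ = ⟨4 1; 1 1⟩
2) trace h;k:
  e0=[1,0] h→[3,1] k→[4,1]
  e1=[0,1] h→[0,3] k→[1,1]
  ⟦path⟧₂ = ⟨4 1; 1 1⟩
Equal? YES — commutes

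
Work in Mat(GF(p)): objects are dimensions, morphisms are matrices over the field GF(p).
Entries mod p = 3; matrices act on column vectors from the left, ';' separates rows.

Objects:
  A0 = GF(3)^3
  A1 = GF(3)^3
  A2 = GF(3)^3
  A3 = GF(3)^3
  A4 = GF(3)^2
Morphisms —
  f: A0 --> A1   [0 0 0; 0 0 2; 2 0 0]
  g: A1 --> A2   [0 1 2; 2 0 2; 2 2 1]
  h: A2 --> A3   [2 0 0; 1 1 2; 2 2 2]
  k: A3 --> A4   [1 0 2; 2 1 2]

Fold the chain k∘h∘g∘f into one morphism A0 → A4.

  e0=(1,0,0) f-->(0,0,2) g-->(1,1,2) h-->(2,0,2) k-->(0,2)
  e1=(0,1,0) f-->(0,0,0) g-->(0,0,0) h-->(0,0,0) k-->(0,0)
  e2=(0,0,1) f-->(0,2,0) g-->(2,0,1) h-->(1,1,0) k-->(1,0)
⟦path⟧: [0 0 1; 2 0 0]

Answer: [0 0 1; 2 0 0]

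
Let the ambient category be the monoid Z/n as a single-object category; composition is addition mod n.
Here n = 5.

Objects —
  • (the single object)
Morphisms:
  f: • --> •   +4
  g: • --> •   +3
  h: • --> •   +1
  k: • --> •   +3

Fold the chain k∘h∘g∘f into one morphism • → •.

  0 +4≡4 +3≡2 +1≡3 +3≡1  (mod 5)
⟦path⟧: +1

Answer: +1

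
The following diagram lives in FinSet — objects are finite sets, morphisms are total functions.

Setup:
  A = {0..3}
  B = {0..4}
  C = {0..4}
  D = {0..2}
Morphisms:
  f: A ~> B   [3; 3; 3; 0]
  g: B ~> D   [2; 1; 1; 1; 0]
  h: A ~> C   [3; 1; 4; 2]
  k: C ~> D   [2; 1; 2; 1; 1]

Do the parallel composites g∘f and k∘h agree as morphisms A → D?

Path 1 = f;g:
  0 f~>3 g~>1
  1 f~>3 g~>1
  2 f~>3 g~>1
  3 f~>0 g~>2
  ⟦path⟧₁ = [1; 1; 1; 2]
Path 2 = h;k:
  0 h~>3 k~>1
  1 h~>1 k~>1
  2 h~>4 k~>1
  3 h~>2 k~>2
  ⟦path⟧₂ = [1; 1; 1; 2]
Equal? YES — commutes

Answer: COMMUTES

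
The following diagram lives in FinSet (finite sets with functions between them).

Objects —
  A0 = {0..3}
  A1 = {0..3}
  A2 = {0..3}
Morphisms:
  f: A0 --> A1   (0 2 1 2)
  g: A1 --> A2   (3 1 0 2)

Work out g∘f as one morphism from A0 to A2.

Answer: (3 0 1 0)

Trace:
  0 f-->0 g-->3
  1 f-->2 g-->0
  2 f-->1 g-->1
  3 f-->2 g-->0
composite: (3 0 1 0)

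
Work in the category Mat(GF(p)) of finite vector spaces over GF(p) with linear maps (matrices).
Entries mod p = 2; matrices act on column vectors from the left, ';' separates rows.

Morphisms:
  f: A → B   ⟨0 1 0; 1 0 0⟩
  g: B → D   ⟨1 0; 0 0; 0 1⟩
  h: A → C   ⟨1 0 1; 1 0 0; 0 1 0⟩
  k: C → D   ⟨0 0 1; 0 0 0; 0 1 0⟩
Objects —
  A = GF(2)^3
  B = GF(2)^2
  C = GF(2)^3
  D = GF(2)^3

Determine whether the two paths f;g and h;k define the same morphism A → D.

Answer: COMMUTES

Work:
1) trace f;g:
  e0=(1,0,0) f→(0,1) g→(0,0,1)
  e1=(0,1,0) f→(1,0) g→(1,0,0)
  e2=(0,0,1) f→(0,0) g→(0,0,0)
  composite₁ = ⟨0 1 0; 0 0 0; 1 0 0⟩
2) trace h;k:
  e0=(1,0,0) h→(1,1,0) k→(0,0,1)
  e1=(0,1,0) h→(0,0,1) k→(1,0,0)
  e2=(0,0,1) h→(1,0,0) k→(0,0,0)
  composite₂ = ⟨0 1 0; 0 0 0; 1 0 0⟩
Equal? equal; square commutes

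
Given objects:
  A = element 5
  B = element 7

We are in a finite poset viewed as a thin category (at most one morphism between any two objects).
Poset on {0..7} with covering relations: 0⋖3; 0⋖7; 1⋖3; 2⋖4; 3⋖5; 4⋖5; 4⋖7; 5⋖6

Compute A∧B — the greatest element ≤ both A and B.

Common predecessors of 5,7: {0,2,4}
  maximal lower bounds 0 and 4 are incomparable: neither 0<=4 nor 4<=0
→ no greatest lower bound exists

Answer: NO MEET EXISTS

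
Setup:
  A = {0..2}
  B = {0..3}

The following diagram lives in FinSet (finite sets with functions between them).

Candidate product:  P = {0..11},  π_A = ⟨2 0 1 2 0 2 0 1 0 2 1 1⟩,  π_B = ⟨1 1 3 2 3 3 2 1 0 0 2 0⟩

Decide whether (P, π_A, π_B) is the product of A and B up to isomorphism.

Answer: VALID PRODUCT

Work:
|A|·|B| = 3·4 = 12;  |P| = 12
Check the pairing map k ↦ (π_A(k), π_B(k)):
  0 ↦ (2,1)
  1 ↦ (0,1)
  2 ↦ (1,3)
  3 ↦ (2,2)
  4 ↦ (0,3)
  5 ↦ (2,3)
  6 ↦ (0,2)
  7 ↦ (1,1)
  8 ↦ (0,0)
  9 ↦ (2,0)
  10 ↦ (1,2)
  11 ↦ (1,0)
distinct pairs in image: 12 / 12 needed
  → bijection onto A×B; projections well-typed.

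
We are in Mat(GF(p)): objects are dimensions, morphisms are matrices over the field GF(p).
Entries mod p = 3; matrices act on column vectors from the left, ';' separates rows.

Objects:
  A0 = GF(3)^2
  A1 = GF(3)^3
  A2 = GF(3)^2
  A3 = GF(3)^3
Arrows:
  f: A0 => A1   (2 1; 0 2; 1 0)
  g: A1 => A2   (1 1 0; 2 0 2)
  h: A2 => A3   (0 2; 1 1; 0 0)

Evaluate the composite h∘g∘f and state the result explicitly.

Answer: (0 1; 2 2; 0 0)

Work:
  e0=⟨1,0⟩ f=>⟨2,0,1⟩ g=>⟨2,0⟩ h=>⟨0,2,0⟩
  e1=⟨0,1⟩ f=>⟨1,2,0⟩ g=>⟨0,2⟩ h=>⟨1,2,0⟩
result: (0 1; 2 2; 0 0)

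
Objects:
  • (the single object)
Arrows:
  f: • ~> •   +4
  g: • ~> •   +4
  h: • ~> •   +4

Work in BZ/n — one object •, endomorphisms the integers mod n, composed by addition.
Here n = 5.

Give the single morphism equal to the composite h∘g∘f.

Answer: +2

Derivation:
  0 +4≡4 +4≡3 +4≡2  (mod 5)
result: +2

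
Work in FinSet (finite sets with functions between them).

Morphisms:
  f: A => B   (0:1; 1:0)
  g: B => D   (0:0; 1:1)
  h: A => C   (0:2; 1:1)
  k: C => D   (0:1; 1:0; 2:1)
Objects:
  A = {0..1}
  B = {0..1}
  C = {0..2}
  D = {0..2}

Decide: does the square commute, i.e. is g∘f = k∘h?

Path 1 = f;g:
  0 f=>1 g=>1
  1 f=>0 g=>0
  result₁ = (0:1; 1:0)
Path 2 = h;k:
  0 h=>2 k=>1
  1 h=>1 k=>0
  result₂ = (0:1; 1:0)
Equal? equal; square commutes

Answer: COMMUTES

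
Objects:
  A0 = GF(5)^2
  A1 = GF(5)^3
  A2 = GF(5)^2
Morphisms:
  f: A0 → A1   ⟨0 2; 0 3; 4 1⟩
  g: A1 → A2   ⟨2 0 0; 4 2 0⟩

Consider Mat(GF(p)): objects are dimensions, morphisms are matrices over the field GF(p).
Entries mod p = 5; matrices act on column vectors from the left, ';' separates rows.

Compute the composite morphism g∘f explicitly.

  e0=[1,0] f→[0,0,4] g→[0,0]
  e1=[0,1] f→[2,3,1] g→[4,4]
composite: ⟨0 4; 0 4⟩

Answer: ⟨0 4; 0 4⟩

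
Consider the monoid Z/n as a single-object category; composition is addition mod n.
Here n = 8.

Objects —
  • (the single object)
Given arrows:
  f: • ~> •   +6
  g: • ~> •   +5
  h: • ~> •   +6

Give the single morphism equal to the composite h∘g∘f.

Answer: +1

Work:
  0 +6≡6 +5≡3 +6≡1  (mod 8)
⟦path⟧: +1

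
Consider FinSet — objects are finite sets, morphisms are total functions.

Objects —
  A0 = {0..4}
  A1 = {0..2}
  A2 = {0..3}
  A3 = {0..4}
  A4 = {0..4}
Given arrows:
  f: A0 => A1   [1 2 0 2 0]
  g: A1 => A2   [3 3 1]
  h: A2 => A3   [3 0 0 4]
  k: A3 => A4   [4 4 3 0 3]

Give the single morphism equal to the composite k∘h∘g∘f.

  0 f=>1 g=>3 h=>4 k=>3
  1 f=>2 g=>1 h=>0 k=>4
  2 f=>0 g=>3 h=>4 k=>3
  3 f=>2 g=>1 h=>0 k=>4
  4 f=>0 g=>3 h=>4 k=>3
⟦path⟧: [3 4 3 4 3]

Answer: [3 4 3 4 3]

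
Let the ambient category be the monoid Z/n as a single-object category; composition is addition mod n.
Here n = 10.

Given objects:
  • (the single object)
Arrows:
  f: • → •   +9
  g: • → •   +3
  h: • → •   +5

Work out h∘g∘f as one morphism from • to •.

Answer: +7

Trace:
  0 +9≡9 +3≡2 +5≡7  (mod 10)
⟦path⟧: +7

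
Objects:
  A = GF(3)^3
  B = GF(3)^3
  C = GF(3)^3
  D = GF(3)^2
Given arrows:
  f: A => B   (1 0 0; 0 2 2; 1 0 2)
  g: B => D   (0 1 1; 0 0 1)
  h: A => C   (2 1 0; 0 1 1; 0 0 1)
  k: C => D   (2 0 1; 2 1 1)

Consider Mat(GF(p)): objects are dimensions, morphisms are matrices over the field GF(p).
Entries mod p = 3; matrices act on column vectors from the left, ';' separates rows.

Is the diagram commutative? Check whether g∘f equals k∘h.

Answer: COMMUTES

Trace:
1) trace f;g:
  e0=⟨1,0,0⟩ f=>⟨1,0,1⟩ g=>⟨1,1⟩
  e1=⟨0,1,0⟩ f=>⟨0,2,0⟩ g=>⟨2,0⟩
  e2=⟨0,0,1⟩ f=>⟨0,2,2⟩ g=>⟨1,2⟩
  ⟦path⟧₁ = (1 2 1; 1 0 2)
2) trace h;k:
  e0=⟨1,0,0⟩ h=>⟨2,0,0⟩ k=>⟨1,1⟩
  e1=⟨0,1,0⟩ h=>⟨1,1,0⟩ k=>⟨2,0⟩
  e2=⟨0,0,1⟩ h=>⟨0,1,1⟩ k=>⟨1,2⟩
  ⟦path⟧₂ = (1 2 1; 1 0 2)
Equal? equal; square commutes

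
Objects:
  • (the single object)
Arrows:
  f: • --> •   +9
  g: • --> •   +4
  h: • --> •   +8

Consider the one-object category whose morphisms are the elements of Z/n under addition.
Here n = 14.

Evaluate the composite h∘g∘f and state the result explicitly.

  0 +9≡9 +4≡13 +8≡7  (mod 14)
result: +7

Answer: +7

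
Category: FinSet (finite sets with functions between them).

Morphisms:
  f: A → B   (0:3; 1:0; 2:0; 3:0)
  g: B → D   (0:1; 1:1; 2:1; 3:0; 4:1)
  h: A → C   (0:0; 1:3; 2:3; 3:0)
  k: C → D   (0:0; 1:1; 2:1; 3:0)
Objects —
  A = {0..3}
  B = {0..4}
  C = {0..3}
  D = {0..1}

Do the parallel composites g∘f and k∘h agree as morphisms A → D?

Answer: DOES NOT COMMUTE

Trace:
1) trace f;g:
  0 f→3 g→0
  1 f→0 g→1
  2 f→0 g→1
  3 f→0 g→1
  composite₁ = (0:0; 1:1; 2:1; 3:1)
2) trace h;k:
  0 h→0 k→0
  1 h→3 k→0
  2 h→3 k→0
  3 h→0 k→0
  composite₂ = (0:0; 1:0; 2:0; 3:0)
Equal? distinct morphisms ✗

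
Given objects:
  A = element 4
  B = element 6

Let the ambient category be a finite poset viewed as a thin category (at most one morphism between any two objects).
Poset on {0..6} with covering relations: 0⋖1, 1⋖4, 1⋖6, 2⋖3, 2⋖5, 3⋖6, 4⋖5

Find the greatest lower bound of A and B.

Answer: A∧B = 1

Trace:
{x : x≤A ∧ x≤B} = {0,1}  (A=4, B=6)
  0 ≤ 1
  1 ≤ 1
glb = 1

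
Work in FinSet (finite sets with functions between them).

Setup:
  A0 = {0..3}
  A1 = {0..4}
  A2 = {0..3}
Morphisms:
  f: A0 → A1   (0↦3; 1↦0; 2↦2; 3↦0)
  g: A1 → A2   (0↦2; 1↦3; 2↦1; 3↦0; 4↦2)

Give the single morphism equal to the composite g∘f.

Answer: (0↦0; 1↦2; 2↦1; 3↦2)

Derivation:
  0 f→3 g→0
  1 f→0 g→2
  2 f→2 g→1
  3 f→0 g→2
⟦path⟧: (0↦0; 1↦2; 2↦1; 3↦2)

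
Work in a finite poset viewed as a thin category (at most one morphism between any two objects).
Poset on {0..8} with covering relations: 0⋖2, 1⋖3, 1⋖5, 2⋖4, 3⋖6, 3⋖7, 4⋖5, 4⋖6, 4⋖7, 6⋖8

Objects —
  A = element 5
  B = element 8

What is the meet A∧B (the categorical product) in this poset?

Answer: NO MEET EXISTS

Trace:
{x : x<=A ∧ x<=B} = {0,1,2,4}  (A=5, B=8)
  maximal lower bounds 1 and 4 are incomparable: neither 1<=4 nor 4<=1
→ no greatest lower bound exists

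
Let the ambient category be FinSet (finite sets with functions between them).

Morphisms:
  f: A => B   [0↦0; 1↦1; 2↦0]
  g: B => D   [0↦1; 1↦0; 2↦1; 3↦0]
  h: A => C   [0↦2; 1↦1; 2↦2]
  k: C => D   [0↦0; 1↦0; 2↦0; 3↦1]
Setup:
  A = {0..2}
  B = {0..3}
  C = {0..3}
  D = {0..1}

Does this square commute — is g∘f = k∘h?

1) trace f;g:
  0 f=>0 g=>1
  1 f=>1 g=>0
  2 f=>0 g=>1
  result₁ = [0↦1; 1↦0; 2↦1]
2) trace h;k:
  0 h=>2 k=>0
  1 h=>1 k=>0
  2 h=>2 k=>0
  result₂ = [0↦0; 1↦0; 2↦0]
Equal? NO — does not commute

Answer: DOES NOT COMMUTE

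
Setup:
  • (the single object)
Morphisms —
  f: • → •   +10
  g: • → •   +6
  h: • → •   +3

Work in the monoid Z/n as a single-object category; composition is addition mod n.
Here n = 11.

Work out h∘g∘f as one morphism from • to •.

  0 +10≡10 +6≡5 +3≡8  (mod 11)
⟦path⟧: +8

Answer: +8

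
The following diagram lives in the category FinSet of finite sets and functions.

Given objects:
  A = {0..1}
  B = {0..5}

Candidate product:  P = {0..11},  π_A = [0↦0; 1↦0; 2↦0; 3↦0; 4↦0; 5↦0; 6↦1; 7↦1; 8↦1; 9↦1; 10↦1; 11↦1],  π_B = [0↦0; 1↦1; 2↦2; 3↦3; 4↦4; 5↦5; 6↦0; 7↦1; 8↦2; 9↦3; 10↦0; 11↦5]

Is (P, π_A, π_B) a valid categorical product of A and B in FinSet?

Answer: NOT A VALID PRODUCT — duplicate pair at indices 6,10

Work:
|A|·|B| = 2·6 = 12;  |P| = 12
Check the pairing map k ↦ (π_A(k), π_B(k)):
  0 ↦ (0,0)
  1 ↦ (0,1)
  2 ↦ (0,2)
  3 ↦ (0,3)
  4 ↦ (0,4)
  5 ↦ (0,5)
  6 ↦ (1,0)
  7 ↦ (1,1)
  8 ↦ (1,2)
  9 ↦ (1,3)
  10 ↦ (1,0)  ✗ repeats pair of k=6
  11 ↦ (1,5)
distinct pairs in image: 11 / 12 needed
  → (1,0) hit at k=6 and k=10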